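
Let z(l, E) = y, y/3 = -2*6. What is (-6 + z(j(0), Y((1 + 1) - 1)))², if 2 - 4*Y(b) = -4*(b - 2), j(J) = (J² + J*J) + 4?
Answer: 1764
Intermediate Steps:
j(J) = 4 + 2*J² (j(J) = (J² + J²) + 4 = 2*J² + 4 = 4 + 2*J²)
Y(b) = -3/2 + b (Y(b) = ½ - (-1)*(b - 2) = ½ - (-1)*(-2 + b) = ½ - (8 - 4*b)/4 = ½ + (-2 + b) = -3/2 + b)
y = -36 (y = 3*(-2*6) = 3*(-12) = -36)
z(l, E) = -36
(-6 + z(j(0), Y((1 + 1) - 1)))² = (-6 - 36)² = (-42)² = 1764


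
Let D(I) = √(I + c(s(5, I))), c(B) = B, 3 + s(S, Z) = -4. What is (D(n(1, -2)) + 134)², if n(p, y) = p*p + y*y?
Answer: (134 + I*√2)² ≈ 17954.0 + 379.0*I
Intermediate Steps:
s(S, Z) = -7 (s(S, Z) = -3 - 4 = -7)
n(p, y) = p² + y²
D(I) = √(-7 + I) (D(I) = √(I - 7) = √(-7 + I))
(D(n(1, -2)) + 134)² = (√(-7 + (1² + (-2)²)) + 134)² = (√(-7 + (1 + 4)) + 134)² = (√(-7 + 5) + 134)² = (√(-2) + 134)² = (I*√2 + 134)² = (134 + I*√2)²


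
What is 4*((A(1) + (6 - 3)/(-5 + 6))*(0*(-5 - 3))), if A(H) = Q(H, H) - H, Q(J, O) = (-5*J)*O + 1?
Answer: 0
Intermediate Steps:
Q(J, O) = 1 - 5*J*O (Q(J, O) = -5*J*O + 1 = 1 - 5*J*O)
A(H) = 1 - H - 5*H² (A(H) = (1 - 5*H*H) - H = (1 - 5*H²) - H = 1 - H - 5*H²)
4*((A(1) + (6 - 3)/(-5 + 6))*(0*(-5 - 3))) = 4*(((1 - 1*1 - 5*1²) + (6 - 3)/(-5 + 6))*(0*(-5 - 3))) = 4*(((1 - 1 - 5*1) + 3/1)*(0*(-8))) = 4*(((1 - 1 - 5) + 3*1)*0) = 4*((-5 + 3)*0) = 4*(-2*0) = 4*0 = 0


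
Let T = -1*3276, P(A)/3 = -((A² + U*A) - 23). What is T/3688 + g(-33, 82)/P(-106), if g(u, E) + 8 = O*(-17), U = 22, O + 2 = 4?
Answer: -7260631/8188282 ≈ -0.88671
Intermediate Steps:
O = 2 (O = -2 + 4 = 2)
P(A) = 69 - 66*A - 3*A² (P(A) = 3*(-((A² + 22*A) - 23)) = 3*(-(-23 + A² + 22*A)) = 3*(23 - A² - 22*A) = 69 - 66*A - 3*A²)
g(u, E) = -42 (g(u, E) = -8 + 2*(-17) = -8 - 34 = -42)
T = -3276
T/3688 + g(-33, 82)/P(-106) = -3276/3688 - 42/(69 - 66*(-106) - 3*(-106)²) = -3276*1/3688 - 42/(69 + 6996 - 3*11236) = -819/922 - 42/(69 + 6996 - 33708) = -819/922 - 42/(-26643) = -819/922 - 42*(-1/26643) = -819/922 + 14/8881 = -7260631/8188282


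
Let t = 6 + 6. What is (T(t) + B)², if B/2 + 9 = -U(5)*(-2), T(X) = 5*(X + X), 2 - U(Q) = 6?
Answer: 7396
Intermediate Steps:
U(Q) = -4 (U(Q) = 2 - 1*6 = 2 - 6 = -4)
t = 12
T(X) = 10*X (T(X) = 5*(2*X) = 10*X)
B = -34 (B = -18 + 2*(-1*(-4)*(-2)) = -18 + 2*(4*(-2)) = -18 + 2*(-8) = -18 - 16 = -34)
(T(t) + B)² = (10*12 - 34)² = (120 - 34)² = 86² = 7396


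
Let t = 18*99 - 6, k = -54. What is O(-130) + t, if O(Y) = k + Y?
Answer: 1592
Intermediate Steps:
O(Y) = -54 + Y
t = 1776 (t = 1782 - 6 = 1776)
O(-130) + t = (-54 - 130) + 1776 = -184 + 1776 = 1592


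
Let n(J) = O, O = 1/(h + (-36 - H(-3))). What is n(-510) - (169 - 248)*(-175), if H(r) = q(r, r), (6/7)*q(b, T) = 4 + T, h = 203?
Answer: -13755869/995 ≈ -13825.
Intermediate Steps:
q(b, T) = 14/3 + 7*T/6 (q(b, T) = 7*(4 + T)/6 = 14/3 + 7*T/6)
H(r) = 14/3 + 7*r/6
O = 6/995 (O = 1/(203 + (-36 - (14/3 + (7/6)*(-3)))) = 1/(203 + (-36 - (14/3 - 7/2))) = 1/(203 + (-36 - 1*7/6)) = 1/(203 + (-36 - 7/6)) = 1/(203 - 223/6) = 1/(995/6) = 6/995 ≈ 0.0060301)
n(J) = 6/995
n(-510) - (169 - 248)*(-175) = 6/995 - (169 - 248)*(-175) = 6/995 - (-79)*(-175) = 6/995 - 1*13825 = 6/995 - 13825 = -13755869/995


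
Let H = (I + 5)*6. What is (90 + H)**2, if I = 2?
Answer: 17424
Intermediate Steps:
H = 42 (H = (2 + 5)*6 = 7*6 = 42)
(90 + H)**2 = (90 + 42)**2 = 132**2 = 17424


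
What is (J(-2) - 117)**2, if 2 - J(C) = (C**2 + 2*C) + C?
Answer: 12769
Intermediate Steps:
J(C) = 2 - C**2 - 3*C (J(C) = 2 - ((C**2 + 2*C) + C) = 2 - (C**2 + 3*C) = 2 + (-C**2 - 3*C) = 2 - C**2 - 3*C)
(J(-2) - 117)**2 = ((2 - 1*(-2)**2 - 3*(-2)) - 117)**2 = ((2 - 1*4 + 6) - 117)**2 = ((2 - 4 + 6) - 117)**2 = (4 - 117)**2 = (-113)**2 = 12769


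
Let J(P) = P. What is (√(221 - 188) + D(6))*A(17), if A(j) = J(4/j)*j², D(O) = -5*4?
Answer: -1360 + 68*√33 ≈ -969.37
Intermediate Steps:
D(O) = -20
A(j) = 4*j (A(j) = (4/j)*j² = 4*j)
(√(221 - 188) + D(6))*A(17) = (√(221 - 188) - 20)*(4*17) = (√33 - 20)*68 = (-20 + √33)*68 = -1360 + 68*√33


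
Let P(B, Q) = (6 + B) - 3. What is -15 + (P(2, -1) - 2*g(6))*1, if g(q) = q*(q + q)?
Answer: -154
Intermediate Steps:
g(q) = 2*q**2 (g(q) = q*(2*q) = 2*q**2)
P(B, Q) = 3 + B
-15 + (P(2, -1) - 2*g(6))*1 = -15 + ((3 + 2) - 4*6**2)*1 = -15 + (5 - 4*36)*1 = -15 + (5 - 2*72)*1 = -15 + (5 - 144)*1 = -15 - 139*1 = -15 - 139 = -154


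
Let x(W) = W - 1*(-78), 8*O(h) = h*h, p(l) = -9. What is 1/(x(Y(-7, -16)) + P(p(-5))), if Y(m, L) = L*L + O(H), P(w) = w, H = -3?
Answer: 8/2609 ≈ 0.0030663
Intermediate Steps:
O(h) = h**2/8 (O(h) = (h*h)/8 = h**2/8)
Y(m, L) = 9/8 + L**2 (Y(m, L) = L*L + (1/8)*(-3)**2 = L**2 + (1/8)*9 = L**2 + 9/8 = 9/8 + L**2)
x(W) = 78 + W (x(W) = W + 78 = 78 + W)
1/(x(Y(-7, -16)) + P(p(-5))) = 1/((78 + (9/8 + (-16)**2)) - 9) = 1/((78 + (9/8 + 256)) - 9) = 1/((78 + 2057/8) - 9) = 1/(2681/8 - 9) = 1/(2609/8) = 8/2609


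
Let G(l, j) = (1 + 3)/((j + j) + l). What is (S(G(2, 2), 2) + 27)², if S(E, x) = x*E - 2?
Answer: 6241/9 ≈ 693.44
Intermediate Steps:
G(l, j) = 4/(l + 2*j) (G(l, j) = 4/(2*j + l) = 4/(l + 2*j))
S(E, x) = -2 + E*x (S(E, x) = E*x - 2 = -2 + E*x)
(S(G(2, 2), 2) + 27)² = ((-2 + (4/(2 + 2*2))*2) + 27)² = ((-2 + (4/(2 + 4))*2) + 27)² = ((-2 + (4/6)*2) + 27)² = ((-2 + (4*(⅙))*2) + 27)² = ((-2 + (⅔)*2) + 27)² = ((-2 + 4/3) + 27)² = (-⅔ + 27)² = (79/3)² = 6241/9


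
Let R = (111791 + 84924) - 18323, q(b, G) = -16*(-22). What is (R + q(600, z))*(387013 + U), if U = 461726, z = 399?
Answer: 151707003816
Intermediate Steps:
q(b, G) = 352
R = 178392 (R = 196715 - 18323 = 178392)
(R + q(600, z))*(387013 + U) = (178392 + 352)*(387013 + 461726) = 178744*848739 = 151707003816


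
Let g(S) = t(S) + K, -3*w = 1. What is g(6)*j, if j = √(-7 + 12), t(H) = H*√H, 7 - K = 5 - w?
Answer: √5*(5 + 18*√6)/3 ≈ 36.590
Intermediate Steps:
w = -⅓ (w = -⅓*1 = -⅓ ≈ -0.33333)
K = 5/3 (K = 7 - (5 - 1*(-⅓)) = 7 - (5 + ⅓) = 7 - 1*16/3 = 7 - 16/3 = 5/3 ≈ 1.6667)
t(H) = H^(3/2)
g(S) = 5/3 + S^(3/2) (g(S) = S^(3/2) + 5/3 = 5/3 + S^(3/2))
j = √5 ≈ 2.2361
g(6)*j = (5/3 + 6^(3/2))*√5 = (5/3 + 6*√6)*√5 = √5*(5/3 + 6*√6)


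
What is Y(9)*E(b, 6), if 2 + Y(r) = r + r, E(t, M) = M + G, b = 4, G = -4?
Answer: 32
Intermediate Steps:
E(t, M) = -4 + M (E(t, M) = M - 4 = -4 + M)
Y(r) = -2 + 2*r (Y(r) = -2 + (r + r) = -2 + 2*r)
Y(9)*E(b, 6) = (-2 + 2*9)*(-4 + 6) = (-2 + 18)*2 = 16*2 = 32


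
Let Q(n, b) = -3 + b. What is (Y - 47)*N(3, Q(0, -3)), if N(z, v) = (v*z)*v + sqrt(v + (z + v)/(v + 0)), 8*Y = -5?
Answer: -10287/2 - 381*I*sqrt(22)/16 ≈ -5143.5 - 111.69*I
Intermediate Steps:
Y = -5/8 (Y = (1/8)*(-5) = -5/8 ≈ -0.62500)
N(z, v) = sqrt(v + (v + z)/v) + z*v**2 (N(z, v) = z*v**2 + sqrt(v + (v + z)/v) = sqrt(v + (v + z)/v) + z*v**2)
(Y - 47)*N(3, Q(0, -3)) = (-5/8 - 47)*(sqrt(1 + (-3 - 3) + 3/(-3 - 3)) + 3*(-3 - 3)**2) = -381*(sqrt(1 - 6 + 3/(-6)) + 3*(-6)**2)/8 = -381*(sqrt(1 - 6 + 3*(-1/6)) + 3*36)/8 = -381*(sqrt(1 - 6 - 1/2) + 108)/8 = -381*(sqrt(-11/2) + 108)/8 = -381*(I*sqrt(22)/2 + 108)/8 = -381*(108 + I*sqrt(22)/2)/8 = -10287/2 - 381*I*sqrt(22)/16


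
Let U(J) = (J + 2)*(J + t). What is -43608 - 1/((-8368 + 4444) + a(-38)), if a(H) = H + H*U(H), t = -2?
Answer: -2559004655/58682 ≈ -43608.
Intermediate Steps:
U(J) = (-2 + J)*(2 + J) (U(J) = (J + 2)*(J - 2) = (2 + J)*(-2 + J) = (-2 + J)*(2 + J))
a(H) = H + H*(-4 + H**2)
-43608 - 1/((-8368 + 4444) + a(-38)) = -43608 - 1/((-8368 + 4444) - 38*(-3 + (-38)**2)) = -43608 - 1/(-3924 - 38*(-3 + 1444)) = -43608 - 1/(-3924 - 38*1441) = -43608 - 1/(-3924 - 54758) = -43608 - 1/(-58682) = -43608 - 1*(-1/58682) = -43608 + 1/58682 = -2559004655/58682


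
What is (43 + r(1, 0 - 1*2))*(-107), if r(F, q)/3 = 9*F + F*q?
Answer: -6848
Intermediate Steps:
r(F, q) = 27*F + 3*F*q (r(F, q) = 3*(9*F + F*q) = 27*F + 3*F*q)
(43 + r(1, 0 - 1*2))*(-107) = (43 + 3*1*(9 + (0 - 1*2)))*(-107) = (43 + 3*1*(9 + (0 - 2)))*(-107) = (43 + 3*1*(9 - 2))*(-107) = (43 + 3*1*7)*(-107) = (43 + 21)*(-107) = 64*(-107) = -6848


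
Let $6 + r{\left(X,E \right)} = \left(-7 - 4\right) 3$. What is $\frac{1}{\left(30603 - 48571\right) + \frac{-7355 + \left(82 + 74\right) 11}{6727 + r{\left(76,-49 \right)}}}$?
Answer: $- \frac{6688}{120175623} \approx -5.5652 \cdot 10^{-5}$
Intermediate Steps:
$r{\left(X,E \right)} = -39$ ($r{\left(X,E \right)} = -6 + \left(-7 - 4\right) 3 = -6 - 33 = -39$)
$\frac{1}{\left(30603 - 48571\right) + \frac{-7355 + \left(82 + 74\right) 11}{6727 + r{\left(76,-49 \right)}}} = \frac{1}{\left(30603 - 48571\right) + \frac{-7355 + \left(82 + 74\right) 11}{6727 - 39}} = \frac{1}{-17968 + \frac{-7355 + 156 \cdot 11}{6688}} = \frac{1}{-17968 + \left(-7355 + 1716\right) \frac{1}{6688}} = \frac{1}{-17968 - \frac{5639}{6688}} = \frac{1}{- \frac{120175623}{6688}} = - \frac{6688}{120175623}$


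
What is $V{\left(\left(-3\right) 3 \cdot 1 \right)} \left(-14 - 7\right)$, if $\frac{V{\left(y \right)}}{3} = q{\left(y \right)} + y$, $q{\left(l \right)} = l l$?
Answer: $-4536$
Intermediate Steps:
$q{\left(l \right)} = l^{2}$
$V{\left(y \right)} = 3 y + 3 y^{2}$ ($V{\left(y \right)} = 3 \left(y^{2} + y\right) = 3 \left(y + y^{2}\right) = 3 y + 3 y^{2}$)
$V{\left(\left(-3\right) 3 \cdot 1 \right)} \left(-14 - 7\right) = 3 \left(-3\right) 3 \cdot 1 \left(1 + \left(-3\right) 3 \cdot 1\right) \left(-14 - 7\right) = 3 \left(\left(-9\right) 1\right) \left(1 - 9\right) \left(-21\right) = 3 \left(-9\right) \left(1 - 9\right) \left(-21\right) = 3 \left(-9\right) \left(-8\right) \left(-21\right) = 216 \left(-21\right) = -4536$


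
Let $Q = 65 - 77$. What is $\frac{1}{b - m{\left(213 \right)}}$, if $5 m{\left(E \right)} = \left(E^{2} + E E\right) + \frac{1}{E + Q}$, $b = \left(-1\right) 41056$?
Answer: $- \frac{1005}{59499619} \approx -1.6891 \cdot 10^{-5}$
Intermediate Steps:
$b = -41056$
$Q = -12$
$m{\left(E \right)} = \frac{1}{5 \left(-12 + E\right)} + \frac{2 E^{2}}{5}$ ($m{\left(E \right)} = \frac{\left(E^{2} + E E\right) + \frac{1}{E - 12}}{5} = \frac{\left(E^{2} + E^{2}\right) + \frac{1}{-12 + E}}{5} = \frac{2 E^{2} + \frac{1}{-12 + E}}{5} = \frac{\frac{1}{-12 + E} + 2 E^{2}}{5} = \frac{1}{5 \left(-12 + E\right)} + \frac{2 E^{2}}{5}$)
$\frac{1}{b - m{\left(213 \right)}} = \frac{1}{-41056 - \frac{1 - 24 \cdot 213^{2} + 2 \cdot 213^{3}}{5 \left(-12 + 213\right)}} = \frac{1}{-41056 - \frac{1 - 1088856 + 2 \cdot 9663597}{5 \cdot 201}} = \frac{1}{-41056 - \frac{1}{5} \cdot \frac{1}{201} \left(1 - 1088856 + 19327194\right)} = \frac{1}{-41056 - \frac{1}{5} \cdot \frac{1}{201} \cdot 18238339} = \frac{1}{-41056 - \frac{18238339}{1005}} = \frac{1}{- \frac{59499619}{1005}} = - \frac{1005}{59499619}$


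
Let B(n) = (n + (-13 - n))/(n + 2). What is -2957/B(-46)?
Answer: -130108/13 ≈ -10008.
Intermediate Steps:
B(n) = -13/(2 + n)
-2957/B(-46) = -2957/((-13/(2 - 46))) = -2957/((-13/(-44))) = -2957/((-13*(-1/44))) = -2957/13/44 = -2957*44/13 = -130108/13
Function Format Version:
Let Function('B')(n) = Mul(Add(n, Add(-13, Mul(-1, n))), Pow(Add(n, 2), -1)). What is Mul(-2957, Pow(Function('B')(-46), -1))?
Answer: Rational(-130108, 13) ≈ -10008.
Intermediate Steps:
Function('B')(n) = Mul(-13, Pow(Add(2, n), -1))
Mul(-2957, Pow(Function('B')(-46), -1)) = Mul(-2957, Pow(Mul(-13, Pow(Add(2, -46), -1)), -1)) = Mul(-2957, Pow(Mul(-13, Pow(-44, -1)), -1)) = Mul(-2957, Pow(Mul(-13, Rational(-1, 44)), -1)) = Mul(-2957, Pow(Rational(13, 44), -1)) = Mul(-2957, Rational(44, 13)) = Rational(-130108, 13)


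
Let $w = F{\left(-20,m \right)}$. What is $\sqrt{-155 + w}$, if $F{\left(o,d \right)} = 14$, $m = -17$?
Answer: $i \sqrt{141} \approx 11.874 i$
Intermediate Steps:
$w = 14$
$\sqrt{-155 + w} = \sqrt{-155 + 14} = \sqrt{-141} = i \sqrt{141}$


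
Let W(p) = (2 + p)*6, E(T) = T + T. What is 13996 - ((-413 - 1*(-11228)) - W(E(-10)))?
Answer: 3073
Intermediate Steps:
E(T) = 2*T
W(p) = 12 + 6*p
13996 - ((-413 - 1*(-11228)) - W(E(-10))) = 13996 - ((-413 - 1*(-11228)) - (12 + 6*(2*(-10)))) = 13996 - ((-413 + 11228) - (12 + 6*(-20))) = 13996 - (10815 - (12 - 120)) = 13996 - (10815 - 1*(-108)) = 13996 - (10815 + 108) = 13996 - 1*10923 = 13996 - 10923 = 3073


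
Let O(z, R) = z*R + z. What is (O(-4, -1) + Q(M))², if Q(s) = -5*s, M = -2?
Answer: 100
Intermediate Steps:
O(z, R) = z + R*z (O(z, R) = R*z + z = z + R*z)
(O(-4, -1) + Q(M))² = (-4*(1 - 1) - 5*(-2))² = (-4*0 + 10)² = (0 + 10)² = 10² = 100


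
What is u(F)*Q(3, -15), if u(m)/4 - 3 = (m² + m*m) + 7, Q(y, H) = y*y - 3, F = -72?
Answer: 249072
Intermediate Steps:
Q(y, H) = -3 + y² (Q(y, H) = y² - 3 = -3 + y²)
u(m) = 40 + 8*m² (u(m) = 12 + 4*((m² + m*m) + 7) = 12 + 4*((m² + m²) + 7) = 12 + 4*(2*m² + 7) = 12 + 4*(7 + 2*m²) = 12 + (28 + 8*m²) = 40 + 8*m²)
u(F)*Q(3, -15) = (40 + 8*(-72)²)*(-3 + 3²) = (40 + 8*5184)*(-3 + 9) = (40 + 41472)*6 = 41512*6 = 249072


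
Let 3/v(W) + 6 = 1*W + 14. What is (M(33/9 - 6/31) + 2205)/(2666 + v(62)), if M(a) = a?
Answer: 14377160/17355939 ≈ 0.82837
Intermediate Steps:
v(W) = 3/(8 + W) (v(W) = 3/(-6 + (1*W + 14)) = 3/(-6 + (W + 14)) = 3/(-6 + (14 + W)) = 3/(8 + W))
(M(33/9 - 6/31) + 2205)/(2666 + v(62)) = ((33/9 - 6/31) + 2205)/(2666 + 3/(8 + 62)) = ((33*(1/9) - 6*1/31) + 2205)/(2666 + 3/70) = ((11/3 - 6/31) + 2205)/(2666 + 3*(1/70)) = (323/93 + 2205)/(2666 + 3/70) = 205388/(93*(186623/70)) = (205388/93)*(70/186623) = 14377160/17355939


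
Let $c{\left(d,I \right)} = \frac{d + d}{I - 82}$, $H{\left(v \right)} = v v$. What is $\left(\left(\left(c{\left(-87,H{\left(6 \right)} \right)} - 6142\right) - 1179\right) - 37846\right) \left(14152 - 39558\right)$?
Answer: $\frac{26390584124}{23} \approx 1.1474 \cdot 10^{9}$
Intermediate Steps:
$H{\left(v \right)} = v^{2}$
$c{\left(d,I \right)} = \frac{2 d}{-82 + I}$
$\left(\left(\left(c{\left(-87,H{\left(6 \right)} \right)} - 6142\right) - 1179\right) - 37846\right) \left(14152 - 39558\right) = \left(\left(\left(2 \left(-87\right) \frac{1}{-82 + 6^{2}} - 6142\right) - 1179\right) - 37846\right) \left(14152 - 39558\right) = \left(\left(\left(2 \left(-87\right) \frac{1}{-82 + 36} - 6142\right) - 1179\right) - 37846\right) \left(-25406\right) = \left(\left(\left(2 \left(-87\right) \frac{1}{-46} - 6142\right) - 1179\right) - 37846\right) \left(-25406\right) = \left(\left(\left(2 \left(-87\right) \left(- \frac{1}{46}\right) - 6142\right) - 1179\right) - 37846\right) \left(-25406\right) = \left(\left(\left(\frac{87}{23} - 6142\right) - 1179\right) - 37846\right) \left(-25406\right) = \left(\left(- \frac{141179}{23} - 1179\right) - 37846\right) \left(-25406\right) = \left(- \frac{168296}{23} - 37846\right) \left(-25406\right) = \left(- \frac{1038754}{23}\right) \left(-25406\right) = \frac{26390584124}{23}$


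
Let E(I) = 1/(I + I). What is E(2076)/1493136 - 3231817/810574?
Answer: -10017825831235225/2512577028852864 ≈ -3.9871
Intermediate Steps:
E(I) = 1/(2*I)
E(2076)/1493136 - 3231817/810574 = ((½)/2076)/1493136 - 3231817/810574 = ((½)*(1/2076))*(1/1493136) - 3231817*1/810574 = (1/4152)*(1/1493136) - 3231817/810574 = 1/6199500672 - 3231817/810574 = -10017825831235225/2512577028852864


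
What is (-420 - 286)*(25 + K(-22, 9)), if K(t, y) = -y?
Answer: -11296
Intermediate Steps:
(-420 - 286)*(25 + K(-22, 9)) = (-420 - 286)*(25 - 1*9) = -706*(25 - 9) = -706*16 = -11296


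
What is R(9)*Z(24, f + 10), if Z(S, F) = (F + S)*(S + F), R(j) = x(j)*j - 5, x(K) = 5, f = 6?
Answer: 64000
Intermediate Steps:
R(j) = -5 + 5*j (R(j) = 5*j - 5 = -5 + 5*j)
Z(S, F) = (F + S)² (Z(S, F) = (F + S)*(F + S) = (F + S)²)
R(9)*Z(24, f + 10) = (-5 + 5*9)*((6 + 10) + 24)² = (-5 + 45)*(16 + 24)² = 40*40² = 40*1600 = 64000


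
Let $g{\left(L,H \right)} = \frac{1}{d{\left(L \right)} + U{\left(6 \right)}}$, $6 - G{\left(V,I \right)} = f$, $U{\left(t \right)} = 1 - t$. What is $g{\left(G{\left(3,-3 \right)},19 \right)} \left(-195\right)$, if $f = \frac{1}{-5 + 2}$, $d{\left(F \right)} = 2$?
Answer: $65$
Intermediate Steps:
$f = - \frac{1}{3}$ ($f = \frac{1}{-3} = - \frac{1}{3} \approx -0.33333$)
$G{\left(V,I \right)} = \frac{19}{3}$ ($G{\left(V,I \right)} = 6 - - \frac{1}{3} = 6 + \frac{1}{3} = \frac{19}{3}$)
$g{\left(L,H \right)} = - \frac{1}{3}$ ($g{\left(L,H \right)} = \frac{1}{2 + \left(1 - 6\right)} = \frac{1}{2 - 5} = \frac{1}{-3} = - \frac{1}{3}$)
$g{\left(G{\left(3,-3 \right)},19 \right)} \left(-195\right) = \left(- \frac{1}{3}\right) \left(-195\right) = 65$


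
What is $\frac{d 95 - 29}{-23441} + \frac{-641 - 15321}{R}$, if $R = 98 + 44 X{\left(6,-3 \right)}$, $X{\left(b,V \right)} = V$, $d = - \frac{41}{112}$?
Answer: $\frac{20953374983}{44631664} \approx 469.47$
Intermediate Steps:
$d = - \frac{41}{112}$ ($d = \left(-41\right) \frac{1}{112} = - \frac{41}{112} \approx -0.36607$)
$R = -34$ ($R = 98 + 44 \left(-3\right) = 98 - 132 = -34$)
$\frac{d 95 - 29}{-23441} + \frac{-641 - 15321}{R} = \frac{\left(- \frac{41}{112}\right) 95 - 29}{-23441} + \frac{-641 - 15321}{-34} = \left(- \frac{3895}{112} - 29\right) \left(- \frac{1}{23441}\right) + \left(-641 - 15321\right) \left(- \frac{1}{34}\right) = \left(- \frac{7143}{112}\right) \left(- \frac{1}{23441}\right) - - \frac{7981}{17} = \frac{7143}{2625392} + \frac{7981}{17} = \frac{20953374983}{44631664}$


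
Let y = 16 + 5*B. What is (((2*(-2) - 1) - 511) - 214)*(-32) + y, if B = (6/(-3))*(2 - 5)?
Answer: 23406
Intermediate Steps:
B = 6 (B = (6*(-⅓))*(-3) = -2*(-3) = 6)
y = 46 (y = 16 + 5*6 = 16 + 30 = 46)
(((2*(-2) - 1) - 511) - 214)*(-32) + y = (((2*(-2) - 1) - 511) - 214)*(-32) + 46 = (((-4 - 1) - 511) - 214)*(-32) + 46 = ((-5 - 511) - 214)*(-32) + 46 = (-516 - 214)*(-32) + 46 = -730*(-32) + 46 = 23360 + 46 = 23406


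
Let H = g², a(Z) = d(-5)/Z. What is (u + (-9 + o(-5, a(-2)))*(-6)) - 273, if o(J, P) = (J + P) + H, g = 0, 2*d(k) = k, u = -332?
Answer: -1057/2 ≈ -528.50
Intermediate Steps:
d(k) = k/2
a(Z) = -5/(2*Z) (a(Z) = ((½)*(-5))/Z = -5/(2*Z))
H = 0 (H = 0² = 0)
o(J, P) = J + P (o(J, P) = (J + P) + 0 = J + P)
(u + (-9 + o(-5, a(-2)))*(-6)) - 273 = (-332 + (-9 + (-5 - 5/2/(-2)))*(-6)) - 273 = (-332 + (-9 + (-5 - 5/2*(-½)))*(-6)) - 273 = (-332 + (-9 + (-5 + 5/4))*(-6)) - 273 = (-332 + (-9 - 15/4)*(-6)) - 273 = (-332 - 51/4*(-6)) - 273 = (-332 + 153/2) - 273 = -511/2 - 273 = -1057/2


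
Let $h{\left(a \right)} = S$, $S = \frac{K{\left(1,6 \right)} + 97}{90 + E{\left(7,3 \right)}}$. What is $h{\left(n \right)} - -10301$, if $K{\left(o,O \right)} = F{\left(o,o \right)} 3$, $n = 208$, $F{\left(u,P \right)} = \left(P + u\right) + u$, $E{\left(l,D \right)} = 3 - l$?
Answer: $\frac{442996}{43} \approx 10302.0$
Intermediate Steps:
$F{\left(u,P \right)} = P + 2 u$
$K{\left(o,O \right)} = 9 o$ ($K{\left(o,O \right)} = \left(o + 2 o\right) 3 = 3 o 3 = 9 o$)
$S = \frac{53}{43}$ ($S = \frac{9 \cdot 1 + 97}{90 + \left(3 - 7\right)} = \frac{9 + 97}{90 + \left(3 - 7\right)} = \frac{106}{90 - 4} = \frac{106}{86} = 106 \cdot \frac{1}{86} = \frac{53}{43} \approx 1.2326$)
$h{\left(a \right)} = \frac{53}{43}$
$h{\left(n \right)} - -10301 = \frac{53}{43} - -10301 = \frac{53}{43} + 10301 = \frac{442996}{43}$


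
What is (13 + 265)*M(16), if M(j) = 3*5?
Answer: 4170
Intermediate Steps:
M(j) = 15
(13 + 265)*M(16) = (13 + 265)*15 = 278*15 = 4170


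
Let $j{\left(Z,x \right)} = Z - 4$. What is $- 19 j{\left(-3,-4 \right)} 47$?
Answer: $6251$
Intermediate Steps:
$j{\left(Z,x \right)} = -4 + Z$ ($j{\left(Z,x \right)} = Z - 4 = -4 + Z$)
$- 19 j{\left(-3,-4 \right)} 47 = - 19 \left(-4 - 3\right) 47 = \left(-19\right) \left(-7\right) 47 = 133 \cdot 47 = 6251$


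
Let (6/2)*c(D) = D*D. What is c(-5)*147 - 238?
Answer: 987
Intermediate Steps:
c(D) = D²/3 (c(D) = (D*D)/3 = D²/3)
c(-5)*147 - 238 = ((⅓)*(-5)²)*147 - 238 = ((⅓)*25)*147 - 238 = (25/3)*147 - 238 = 1225 - 238 = 987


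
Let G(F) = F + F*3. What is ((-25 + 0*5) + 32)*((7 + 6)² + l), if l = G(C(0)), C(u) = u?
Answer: 1183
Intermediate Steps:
G(F) = 4*F (G(F) = F + 3*F = 4*F)
l = 0 (l = 4*0 = 0)
((-25 + 0*5) + 32)*((7 + 6)² + l) = ((-25 + 0*5) + 32)*((7 + 6)² + 0) = ((-25 + 0) + 32)*(13² + 0) = (-25 + 32)*(169 + 0) = 7*169 = 1183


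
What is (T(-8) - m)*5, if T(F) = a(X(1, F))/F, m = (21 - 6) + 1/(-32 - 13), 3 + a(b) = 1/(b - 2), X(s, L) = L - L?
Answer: -10469/144 ≈ -72.701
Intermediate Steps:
X(s, L) = 0
a(b) = -3 + 1/(-2 + b) (a(b) = -3 + 1/(b - 2) = -3 + 1/(-2 + b))
m = 674/45 (m = 15 + 1/(-45) = 15 - 1/45 = 674/45 ≈ 14.978)
T(F) = -7/(2*F) (T(F) = ((7 - 3*0)/(-2 + 0))/F = ((7 + 0)/(-2))/F = (-½*7)/F = -7/(2*F))
(T(-8) - m)*5 = (-7/2/(-8) - 1*674/45)*5 = (-7/2*(-⅛) - 674/45)*5 = (7/16 - 674/45)*5 = -10469/720*5 = -10469/144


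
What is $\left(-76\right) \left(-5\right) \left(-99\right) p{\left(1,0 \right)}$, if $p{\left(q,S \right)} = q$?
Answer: $-37620$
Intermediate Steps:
$\left(-76\right) \left(-5\right) \left(-99\right) p{\left(1,0 \right)} = \left(-76\right) \left(-5\right) \left(-99\right) 1 = 380 \left(-99\right) 1 = \left(-37620\right) 1 = -37620$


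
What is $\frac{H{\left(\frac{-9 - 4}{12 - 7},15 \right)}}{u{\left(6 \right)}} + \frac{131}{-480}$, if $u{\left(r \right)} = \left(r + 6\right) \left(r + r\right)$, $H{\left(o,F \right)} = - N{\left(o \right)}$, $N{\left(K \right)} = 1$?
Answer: $- \frac{403}{1440} \approx -0.27986$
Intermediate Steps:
$H{\left(o,F \right)} = -1$ ($H{\left(o,F \right)} = \left(-1\right) 1 = -1$)
$u{\left(r \right)} = 2 r \left(6 + r\right)$ ($u{\left(r \right)} = \left(6 + r\right) 2 r = 2 r \left(6 + r\right)$)
$\frac{H{\left(\frac{-9 - 4}{12 - 7},15 \right)}}{u{\left(6 \right)}} + \frac{131}{-480} = - \frac{1}{2 \cdot 6 \left(6 + 6\right)} + \frac{131}{-480} = - \frac{1}{2 \cdot 6 \cdot 12} + 131 \left(- \frac{1}{480}\right) = - \frac{1}{144} - \frac{131}{480} = - \frac{403}{1440}$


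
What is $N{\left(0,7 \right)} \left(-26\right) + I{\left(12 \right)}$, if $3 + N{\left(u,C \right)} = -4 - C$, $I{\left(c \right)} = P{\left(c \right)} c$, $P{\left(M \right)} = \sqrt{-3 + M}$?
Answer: $400$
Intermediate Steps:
$I{\left(c \right)} = c \sqrt{-3 + c}$ ($I{\left(c \right)} = \sqrt{-3 + c} c = c \sqrt{-3 + c}$)
$N{\left(u,C \right)} = -7 - C$ ($N{\left(u,C \right)} = -3 - \left(4 + C\right) = -7 - C$)
$N{\left(0,7 \right)} \left(-26\right) + I{\left(12 \right)} = \left(-7 - 7\right) \left(-26\right) + 12 \sqrt{-3 + 12} = \left(-7 - 7\right) \left(-26\right) + 12 \sqrt{9} = \left(-14\right) \left(-26\right) + 12 \cdot 3 = 364 + 36 = 400$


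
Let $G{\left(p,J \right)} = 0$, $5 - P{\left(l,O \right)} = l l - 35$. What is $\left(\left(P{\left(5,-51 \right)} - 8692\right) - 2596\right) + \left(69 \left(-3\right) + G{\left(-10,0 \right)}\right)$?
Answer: $-11480$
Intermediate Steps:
$P{\left(l,O \right)} = 40 - l^{2}$ ($P{\left(l,O \right)} = 5 - \left(l l - 35\right) = 5 - \left(l^{2} - 35\right) = 5 - \left(-35 + l^{2}\right) = 40 - l^{2}$)
$\left(\left(P{\left(5,-51 \right)} - 8692\right) - 2596\right) + \left(69 \left(-3\right) + G{\left(-10,0 \right)}\right) = \left(\left(\left(40 - 5^{2}\right) - 8692\right) - 2596\right) + \left(69 \left(-3\right) + 0\right) = \left(\left(\left(40 - 25\right) - 8692\right) - 2596\right) + \left(-207 + 0\right) = \left(\left(\left(40 - 25\right) - 8692\right) - 2596\right) - 207 = \left(\left(15 - 8692\right) - 2596\right) - 207 = \left(-8677 - 2596\right) - 207 = -11273 - 207 = -11480$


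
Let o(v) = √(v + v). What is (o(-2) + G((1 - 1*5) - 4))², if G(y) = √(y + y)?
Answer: -36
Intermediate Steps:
o(v) = √2*√v (o(v) = √(2*v) = √2*√v)
G(y) = √2*√y (G(y) = √(2*y) = √2*√y)
(o(-2) + G((1 - 1*5) - 4))² = (√2*√(-2) + √2*√((1 - 1*5) - 4))² = (√2*(I*√2) + √2*√((1 - 5) - 4))² = (2*I + √2*√(-4 - 4))² = (2*I + √2*√(-8))² = (2*I + √2*(2*I*√2))² = (2*I + 4*I)² = (6*I)² = -36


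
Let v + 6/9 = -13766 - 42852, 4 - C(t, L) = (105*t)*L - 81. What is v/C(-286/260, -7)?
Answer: 339712/4341 ≈ 78.257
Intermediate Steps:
C(t, L) = 85 - 105*L*t (C(t, L) = 4 - ((105*t)*L - 81) = 4 - (105*L*t - 81) = 4 - (-81 + 105*L*t) = 4 + (81 - 105*L*t) = 85 - 105*L*t)
v = -169856/3 (v = -2/3 + (-13766 - 42852) = -2/3 - 56618 = -169856/3 ≈ -56619.)
v/C(-286/260, -7) = -169856/(3*(85 - 105*(-7)*(-286/260))) = -169856/(3*(85 - 105*(-7)*(-286*1/260))) = -169856/(3*(85 - 105*(-7)*(-11/10))) = -169856/(3*(85 - 1617/2)) = -169856/(3*(-1447/2)) = -169856/3*(-2/1447) = 339712/4341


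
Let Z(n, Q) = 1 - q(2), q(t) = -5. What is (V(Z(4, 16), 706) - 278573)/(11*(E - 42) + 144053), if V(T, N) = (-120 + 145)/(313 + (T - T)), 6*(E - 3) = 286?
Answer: -261579972/135355285 ≈ -1.9325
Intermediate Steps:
E = 152/3 (E = 3 + (1/6)*286 = 3 + 143/3 = 152/3 ≈ 50.667)
Z(n, Q) = 6 (Z(n, Q) = 1 - 1*(-5) = 1 + 5 = 6)
V(T, N) = 25/313 (V(T, N) = 25/(313 + 0) = 25/313)
(V(Z(4, 16), 706) - 278573)/(11*(E - 42) + 144053) = (25/313 - 278573)/(11*(152/3 - 42) + 144053) = -87193324/(313*(11*(26/3) + 144053)) = -87193324/(313*(286/3 + 144053)) = -87193324/(313*432445/3) = -87193324/313*3/432445 = -261579972/135355285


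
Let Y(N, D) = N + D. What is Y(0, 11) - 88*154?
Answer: -13541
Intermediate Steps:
Y(N, D) = D + N
Y(0, 11) - 88*154 = (11 + 0) - 88*154 = 11 - 13552 = -13541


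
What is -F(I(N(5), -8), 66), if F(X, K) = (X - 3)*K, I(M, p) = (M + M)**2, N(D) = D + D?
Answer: -26202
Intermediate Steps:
N(D) = 2*D
I(M, p) = 4*M**2 (I(M, p) = (2*M)**2 = 4*M**2)
F(X, K) = K*(-3 + X) (F(X, K) = (-3 + X)*K = K*(-3 + X))
-F(I(N(5), -8), 66) = -66*(-3 + 4*(2*5)**2) = -66*(-3 + 4*10**2) = -66*(-3 + 4*100) = -66*(-3 + 400) = -66*397 = -1*26202 = -26202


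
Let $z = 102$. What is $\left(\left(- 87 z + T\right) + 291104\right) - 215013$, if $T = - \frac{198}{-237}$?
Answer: $\frac{5310209}{79} \approx 67218.0$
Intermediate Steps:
$T = \frac{66}{79}$ ($T = \left(-198\right) \left(- \frac{1}{237}\right) = \frac{66}{79} \approx 0.83544$)
$\left(\left(- 87 z + T\right) + 291104\right) - 215013 = \left(\left(\left(-87\right) 102 + \frac{66}{79}\right) + 291104\right) - 215013 = \left(\left(-8874 + \frac{66}{79}\right) + 291104\right) - 215013 = \left(- \frac{700980}{79} + 291104\right) - 215013 = \frac{22296236}{79} - 215013 = \frac{5310209}{79}$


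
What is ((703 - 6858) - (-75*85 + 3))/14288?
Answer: 217/14288 ≈ 0.015188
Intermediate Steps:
((703 - 6858) - (-75*85 + 3))/14288 = (-6155 - (-6375 + 3))*(1/14288) = (-6155 - 1*(-6372))*(1/14288) = (-6155 + 6372)*(1/14288) = 217*(1/14288) = 217/14288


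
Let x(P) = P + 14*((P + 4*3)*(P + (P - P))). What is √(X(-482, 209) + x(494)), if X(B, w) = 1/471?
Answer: √776441282061/471 ≈ 1870.8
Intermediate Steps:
X(B, w) = 1/471
x(P) = P + 14*P*(12 + P) (x(P) = P + 14*((P + 12)*(P + 0)) = P + 14*((12 + P)*P) = P + 14*(P*(12 + P)) = P + 14*P*(12 + P))
√(X(-482, 209) + x(494)) = √(1/471 + 494*(169 + 14*494)) = √(1/471 + 494*(169 + 6916)) = √(1/471 + 494*7085) = √(1/471 + 3499990) = √(1648495291/471) = √776441282061/471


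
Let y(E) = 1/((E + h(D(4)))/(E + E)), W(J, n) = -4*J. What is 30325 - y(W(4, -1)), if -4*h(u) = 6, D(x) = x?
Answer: 1061311/35 ≈ 30323.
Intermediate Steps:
h(u) = -3/2 (h(u) = -¼*6 = -3/2)
y(E) = 2*E/(-3/2 + E) (y(E) = 1/((E - 3/2)/(E + E)) = 1/((-3/2 + E)/((2*E))) = 1/((-3/2 + E)*(1/(2*E))) = 1/((-3/2 + E)/(2*E)) = 2*E/(-3/2 + E))
30325 - y(W(4, -1)) = 30325 - 4*(-4*4)/(-3 + 2*(-4*4)) = 30325 - 4*(-16)/(-3 + 2*(-16)) = 30325 - 4*(-16)/(-3 - 32) = 30325 - 4*(-16)/(-35) = 30325 - 4*(-16)*(-1)/35 = 30325 - 1*64/35 = 30325 - 64/35 = 1061311/35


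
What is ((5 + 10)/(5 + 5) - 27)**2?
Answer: 2601/4 ≈ 650.25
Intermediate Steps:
((5 + 10)/(5 + 5) - 27)**2 = (15/10 - 27)**2 = (15*(1/10) - 27)**2 = (3/2 - 27)**2 = (-51/2)**2 = 2601/4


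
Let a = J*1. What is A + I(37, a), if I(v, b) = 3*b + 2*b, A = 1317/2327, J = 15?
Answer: 175842/2327 ≈ 75.566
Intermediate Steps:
A = 1317/2327 (A = 1317*(1/2327) = 1317/2327 ≈ 0.56596)
a = 15 (a = 15*1 = 15)
I(v, b) = 5*b
A + I(37, a) = 1317/2327 + 5*15 = 1317/2327 + 75 = 175842/2327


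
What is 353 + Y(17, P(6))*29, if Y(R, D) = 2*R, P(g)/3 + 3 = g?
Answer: 1339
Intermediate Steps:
P(g) = -9 + 3*g
353 + Y(17, P(6))*29 = 353 + (2*17)*29 = 353 + 34*29 = 353 + 986 = 1339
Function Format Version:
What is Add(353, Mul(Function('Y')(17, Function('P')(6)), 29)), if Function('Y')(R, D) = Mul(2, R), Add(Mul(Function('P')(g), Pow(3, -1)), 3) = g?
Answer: 1339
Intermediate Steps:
Function('P')(g) = Add(-9, Mul(3, g))
Add(353, Mul(Function('Y')(17, Function('P')(6)), 29)) = Add(353, Mul(Mul(2, 17), 29)) = Add(353, Mul(34, 29)) = Add(353, 986) = 1339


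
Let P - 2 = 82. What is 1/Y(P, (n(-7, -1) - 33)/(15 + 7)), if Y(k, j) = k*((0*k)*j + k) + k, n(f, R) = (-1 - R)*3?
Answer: 1/7140 ≈ 0.00014006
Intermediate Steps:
P = 84 (P = 2 + 82 = 84)
n(f, R) = -3 - 3*R
Y(k, j) = k + k² (Y(k, j) = k*(0*j + k) + k = k*(0 + k) + k = k*k + k = k² + k = k + k²)
1/Y(P, (n(-7, -1) - 33)/(15 + 7)) = 1/(84*(1 + 84)) = 1/(84*85) = 1/7140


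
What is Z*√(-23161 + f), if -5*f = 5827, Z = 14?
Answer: 56*I*√38010/5 ≈ 2183.6*I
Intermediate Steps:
f = -5827/5 (f = -⅕*5827 = -5827/5 ≈ -1165.4)
Z*√(-23161 + f) = 14*√(-23161 - 5827/5) = 14*√(-121632/5) = 14*(4*I*√38010/5) = 56*I*√38010/5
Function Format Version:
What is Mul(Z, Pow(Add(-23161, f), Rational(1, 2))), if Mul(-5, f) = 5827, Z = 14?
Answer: Mul(Rational(56, 5), I, Pow(38010, Rational(1, 2))) ≈ Mul(2183.6, I)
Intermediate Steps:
f = Rational(-5827, 5) (f = Mul(Rational(-1, 5), 5827) = Rational(-5827, 5) ≈ -1165.4)
Mul(Z, Pow(Add(-23161, f), Rational(1, 2))) = Mul(14, Pow(Add(-23161, Rational(-5827, 5)), Rational(1, 2))) = Mul(14, Pow(Rational(-121632, 5), Rational(1, 2))) = Mul(14, Mul(Rational(4, 5), I, Pow(38010, Rational(1, 2)))) = Mul(Rational(56, 5), I, Pow(38010, Rational(1, 2)))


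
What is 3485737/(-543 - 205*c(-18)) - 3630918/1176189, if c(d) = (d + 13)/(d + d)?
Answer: -1004561751446/164610451 ≈ -6102.7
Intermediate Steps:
c(d) = (13 + d)/(2*d) (c(d) = (13 + d)/((2*d)) = (13 + d)*(1/(2*d)) = (13 + d)/(2*d))
3485737/(-543 - 205*c(-18)) - 3630918/1176189 = 3485737/(-543 - 205*(13 - 18)/(2*(-18))) - 3630918/1176189 = 3485737/(-543 - 205*(-1)*(-5)/(2*18)) - 3630918*1/1176189 = 3485737/(-543 - 205*5/36) - 1210306/392063 = 3485737/(-543 - 1025/36) - 1210306/392063 = 3485737/(-20573/36) - 1210306/392063 = 3485737*(-36/20573) - 1210306/392063 = -125486532/20573 - 1210306/392063 = -1004561751446/164610451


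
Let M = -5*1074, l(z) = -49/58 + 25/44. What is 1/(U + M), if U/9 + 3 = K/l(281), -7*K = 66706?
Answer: 2471/752715717 ≈ 3.2828e-6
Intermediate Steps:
K = -66706/7 (K = -⅐*66706 = -66706/7 ≈ -9529.4)
l(z) = -353/1276 (l(z) = -49*1/58 + 25*(1/44) = -49/58 + 25/44 = -353/1276)
U = 765984987/2471 (U = -27 + 9*(-66706/(7*(-353/1276))) = -27 + 9*(-66706/7*(-1276/353)) = -27 + 9*(85116856/2471) = -27 + 766051704/2471 = 765984987/2471 ≈ 3.0999e+5)
M = -5370
1/(U + M) = 1/(765984987/2471 - 5370) = 1/(752715717/2471) = 2471/752715717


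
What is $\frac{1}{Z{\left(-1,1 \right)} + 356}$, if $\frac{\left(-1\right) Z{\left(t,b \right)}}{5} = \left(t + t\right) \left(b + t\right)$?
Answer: $\frac{1}{356} \approx 0.002809$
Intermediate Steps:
$Z{\left(t,b \right)} = - 10 t \left(b + t\right)$ ($Z{\left(t,b \right)} = - 5 \left(t + t\right) \left(b + t\right) = - 5 \cdot 2 t \left(b + t\right) = - 10 t \left(b + t\right)$)
$\frac{1}{Z{\left(-1,1 \right)} + 356} = \frac{1}{\left(-10\right) \left(-1\right) \left(1 - 1\right) + 356} = \frac{1}{\left(-10\right) \left(-1\right) 0 + 356} = \frac{1}{0 + 356} = \frac{1}{356}$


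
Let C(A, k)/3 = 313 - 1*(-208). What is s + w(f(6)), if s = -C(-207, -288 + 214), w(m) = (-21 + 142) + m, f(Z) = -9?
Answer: -1451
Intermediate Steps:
C(A, k) = 1563 (C(A, k) = 3*(313 - 1*(-208)) = 3*(313 + 208) = 3*521 = 1563)
w(m) = 121 + m
s = -1563 (s = -1*1563 = -1563)
s + w(f(6)) = -1563 + (121 - 9) = -1563 + 112 = -1451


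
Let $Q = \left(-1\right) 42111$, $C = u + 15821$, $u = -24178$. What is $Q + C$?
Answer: $-50468$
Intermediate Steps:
$C = -8357$ ($C = -24178 + 15821 = -8357$)
$Q = -42111$
$Q + C = -42111 - 8357 = -50468$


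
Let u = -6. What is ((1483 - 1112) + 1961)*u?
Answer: -13992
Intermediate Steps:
((1483 - 1112) + 1961)*u = ((1483 - 1112) + 1961)*(-6) = (371 + 1961)*(-6) = 2332*(-6) = -13992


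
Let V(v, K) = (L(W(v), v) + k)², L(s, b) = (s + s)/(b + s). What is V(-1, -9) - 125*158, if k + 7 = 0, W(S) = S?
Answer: -19714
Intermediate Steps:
L(s, b) = 2*s/(b + s) (L(s, b) = (2*s)/(b + s) = 2*s/(b + s))
k = -7 (k = -7 + 0 = -7)
V(v, K) = 36 (V(v, K) = (2*v/(v + v) - 7)² = (2*v/((2*v)) - 7)² = (2*v*(1/(2*v)) - 7)² = (1 - 7)² = (-6)² = 36)
V(-1, -9) - 125*158 = 36 - 125*158 = 36 - 19750 = -19714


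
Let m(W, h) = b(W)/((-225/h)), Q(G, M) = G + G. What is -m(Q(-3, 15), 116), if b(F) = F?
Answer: -232/75 ≈ -3.0933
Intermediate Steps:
Q(G, M) = 2*G
m(W, h) = -W*h/225 (m(W, h) = W/((-225/h)) = W*(-h/225) = -W*h/225)
-m(Q(-3, 15), 116) = -(-1)*2*(-3)*116/225 = -(-1)*(-6)*116/225 = -1*232/75 = -232/75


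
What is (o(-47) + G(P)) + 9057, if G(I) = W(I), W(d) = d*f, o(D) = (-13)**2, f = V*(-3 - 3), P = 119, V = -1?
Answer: 9940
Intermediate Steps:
f = 6 (f = -(-3 - 3) = -1*(-6) = 6)
o(D) = 169
W(d) = 6*d (W(d) = d*6 = 6*d)
G(I) = 6*I
(o(-47) + G(P)) + 9057 = (169 + 6*119) + 9057 = (169 + 714) + 9057 = 883 + 9057 = 9940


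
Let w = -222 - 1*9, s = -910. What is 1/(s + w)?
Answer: -1/1141 ≈ -0.00087642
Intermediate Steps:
w = -231 (w = -222 - 9 = -231)
1/(s + w) = 1/(-910 - 231) = 1/(-1141) = -1/1141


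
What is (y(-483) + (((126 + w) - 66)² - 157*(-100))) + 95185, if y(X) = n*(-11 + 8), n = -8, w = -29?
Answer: 111870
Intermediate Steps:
y(X) = 24 (y(X) = -8*(-11 + 8) = -8*(-3) = 24)
(y(-483) + (((126 + w) - 66)² - 157*(-100))) + 95185 = (24 + (((126 - 29) - 66)² - 157*(-100))) + 95185 = (24 + ((97 - 66)² - 1*(-15700))) + 95185 = (24 + (31² + 15700)) + 95185 = (24 + (961 + 15700)) + 95185 = (24 + 16661) + 95185 = 16685 + 95185 = 111870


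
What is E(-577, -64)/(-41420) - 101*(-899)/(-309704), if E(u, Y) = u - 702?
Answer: -841195791/3206984920 ≈ -0.26230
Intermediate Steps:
E(u, Y) = -702 + u
E(-577, -64)/(-41420) - 101*(-899)/(-309704) = (-702 - 577)/(-41420) - 101*(-899)/(-309704) = -1279*(-1/41420) + 90799*(-1/309704) = 1279/41420 - 90799/309704 = -841195791/3206984920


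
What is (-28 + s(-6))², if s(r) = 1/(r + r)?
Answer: 113569/144 ≈ 788.67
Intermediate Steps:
s(r) = 1/(2*r)
(-28 + s(-6))² = (-28 + (½)/(-6))² = (-28 + (½)*(-⅙))² = (-28 - 1/12)² = (-337/12)² = 113569/144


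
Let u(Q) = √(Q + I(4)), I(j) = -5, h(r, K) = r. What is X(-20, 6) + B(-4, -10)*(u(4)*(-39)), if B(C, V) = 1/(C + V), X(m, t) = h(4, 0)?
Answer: 4 + 39*I/14 ≈ 4.0 + 2.7857*I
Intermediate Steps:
X(m, t) = 4
u(Q) = √(-5 + Q) (u(Q) = √(Q - 5) = √(-5 + Q))
X(-20, 6) + B(-4, -10)*(u(4)*(-39)) = 4 + (√(-5 + 4)*(-39))/(-4 - 10) = 4 + (√(-1)*(-39))/(-14) = 4 - I*(-39)/14 = 4 - (-39)*I/14 = 4 + 39*I/14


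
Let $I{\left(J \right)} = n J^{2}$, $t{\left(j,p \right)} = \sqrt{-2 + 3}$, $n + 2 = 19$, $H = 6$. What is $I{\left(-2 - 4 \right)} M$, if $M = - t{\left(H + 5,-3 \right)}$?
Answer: $-612$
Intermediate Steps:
$n = 17$ ($n = -2 + 19 = 17$)
$t{\left(j,p \right)} = 1$ ($t{\left(j,p \right)} = \sqrt{1} = 1$)
$I{\left(J \right)} = 17 J^{2}$
$M = -1$ ($M = \left(-1\right) 1 = -1$)
$I{\left(-2 - 4 \right)} M = 17 \left(-2 - 4\right)^{2} \left(-1\right) = 17 \left(-6\right)^{2} \left(-1\right) = 17 \cdot 36 \left(-1\right) = 612 \left(-1\right) = -612$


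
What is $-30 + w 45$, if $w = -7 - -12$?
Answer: $195$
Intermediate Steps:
$w = 5$ ($w = -7 + 12 = 5$)
$-30 + w 45 = -30 + 5 \cdot 45 = -30 + 225 = 195$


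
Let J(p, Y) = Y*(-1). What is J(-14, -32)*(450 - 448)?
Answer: 64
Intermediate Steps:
J(p, Y) = -Y
J(-14, -32)*(450 - 448) = (-1*(-32))*(450 - 448) = 32*2 = 64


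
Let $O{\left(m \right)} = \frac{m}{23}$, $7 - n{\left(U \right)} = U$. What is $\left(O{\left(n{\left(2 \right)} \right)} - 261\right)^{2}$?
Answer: $\frac{35976004}{529} \approx 68008.0$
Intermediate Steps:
$n{\left(U \right)} = 7 - U$
$O{\left(m \right)} = \frac{m}{23}$ ($O{\left(m \right)} = m \frac{1}{23} = \frac{m}{23}$)
$\left(O{\left(n{\left(2 \right)} \right)} - 261\right)^{2} = \left(\frac{7 - 2}{23} - 261\right)^{2} = \left(\frac{1}{23} \cdot 5 - 261\right)^{2} = \left(\frac{5}{23} - 261\right)^{2} = \left(- \frac{5998}{23}\right)^{2} = \frac{35976004}{529}$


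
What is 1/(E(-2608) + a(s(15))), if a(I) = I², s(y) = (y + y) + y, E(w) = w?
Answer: -1/583 ≈ -0.0017153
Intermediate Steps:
s(y) = 3*y (s(y) = 2*y + y = 3*y)
1/(E(-2608) + a(s(15))) = 1/(-2608 + (3*15)²) = 1/(-2608 + 45²) = 1/(-2608 + 2025) = 1/(-583) = -1/583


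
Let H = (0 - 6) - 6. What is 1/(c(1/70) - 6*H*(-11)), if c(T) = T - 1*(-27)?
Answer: -70/53549 ≈ -0.0013072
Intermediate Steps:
c(T) = 27 + T (c(T) = T + 27 = 27 + T)
H = -12 (H = -6 - 6 = -12)
1/(c(1/70) - 6*H*(-11)) = 1/((27 + 1/70) - 6*(-12)*(-11)) = 1/((27 + 1/70) + 72*(-11)) = 1/(1891/70 - 792) = 1/(-53549/70) = -70/53549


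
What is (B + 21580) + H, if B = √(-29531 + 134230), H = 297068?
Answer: 318648 + √104699 ≈ 3.1897e+5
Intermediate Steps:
B = √104699 ≈ 323.57
(B + 21580) + H = (√104699 + 21580) + 297068 = (21580 + √104699) + 297068 = 318648 + √104699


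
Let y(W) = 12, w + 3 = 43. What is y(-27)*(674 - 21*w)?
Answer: -1992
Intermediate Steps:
w = 40 (w = -3 + 43 = 40)
y(-27)*(674 - 21*w) = 12*(674 - 21*40) = 12*(674 - 840) = 12*(-166) = -1992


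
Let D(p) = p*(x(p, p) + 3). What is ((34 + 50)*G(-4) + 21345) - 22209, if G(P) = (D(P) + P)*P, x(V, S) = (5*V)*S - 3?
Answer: 108000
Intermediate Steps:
x(V, S) = -3 + 5*S*V (x(V, S) = 5*S*V - 3 = -3 + 5*S*V)
D(p) = 5*p**3 (D(p) = p*((-3 + 5*p*p) + 3) = p*((-3 + 5*p**2) + 3) = p*(5*p**2) = 5*p**3)
G(P) = P*(P + 5*P**3) (G(P) = (5*P**3 + P)*P = (P + 5*P**3)*P = P*(P + 5*P**3))
((34 + 50)*G(-4) + 21345) - 22209 = ((34 + 50)*((-4)**2 + 5*(-4)**4) + 21345) - 22209 = (84*(16 + 5*256) + 21345) - 22209 = (84*(16 + 1280) + 21345) - 22209 = (84*1296 + 21345) - 22209 = (108864 + 21345) - 22209 = 130209 - 22209 = 108000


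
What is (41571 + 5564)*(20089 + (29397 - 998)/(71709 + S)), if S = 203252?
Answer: 260360538806280/274961 ≈ 9.4690e+8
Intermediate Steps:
(41571 + 5564)*(20089 + (29397 - 998)/(71709 + S)) = (41571 + 5564)*(20089 + (29397 - 998)/(71709 + 203252)) = 47135*(20089 + 28399/274961) = 47135*(5523719928/274961) = 260360538806280/274961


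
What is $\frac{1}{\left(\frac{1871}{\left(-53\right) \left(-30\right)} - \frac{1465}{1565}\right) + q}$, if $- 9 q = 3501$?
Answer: $- \frac{497670}{193473877} \approx -0.0025723$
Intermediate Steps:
$q = -389$ ($q = \left(- \frac{1}{9}\right) 3501 = -389$)
$\frac{1}{\left(\frac{1871}{\left(-53\right) \left(-30\right)} - \frac{1465}{1565}\right) + q} = \frac{1}{\left(\frac{1871}{\left(-53\right) \left(-30\right)} - \frac{1465}{1565}\right) - 389} = \frac{1}{\left(\frac{1871}{1590} - \frac{293}{313}\right) - 389} = \frac{1}{\frac{119753}{497670} - 389} = \frac{1}{- \frac{193473877}{497670}} = - \frac{497670}{193473877}$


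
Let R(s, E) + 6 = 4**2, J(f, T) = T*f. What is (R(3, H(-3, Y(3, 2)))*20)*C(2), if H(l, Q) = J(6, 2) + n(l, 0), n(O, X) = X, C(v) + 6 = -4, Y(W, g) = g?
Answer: -2000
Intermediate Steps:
C(v) = -10 (C(v) = -6 - 4 = -10)
H(l, Q) = 12 (H(l, Q) = 2*6 + 0 = 12 + 0 = 12)
R(s, E) = 10 (R(s, E) = -6 + 4**2 = -6 + 16 = 10)
(R(3, H(-3, Y(3, 2)))*20)*C(2) = (10*20)*(-10) = 200*(-10) = -2000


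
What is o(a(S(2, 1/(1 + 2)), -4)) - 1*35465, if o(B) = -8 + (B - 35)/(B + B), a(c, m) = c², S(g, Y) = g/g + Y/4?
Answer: -11994745/338 ≈ -35487.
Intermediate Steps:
S(g, Y) = 1 + Y/4 (S(g, Y) = 1 + Y*(¼) = 1 + Y/4)
o(B) = -8 + (-35 + B)/(2*B) (o(B) = -8 + (-35 + B)/((2*B)) = -8 + (-35 + B)*(1/(2*B)) = -8 + (-35 + B)/(2*B))
o(a(S(2, 1/(1 + 2)), -4)) - 1*35465 = 5*(-7 - 3*(1 + 1/(4*(1 + 2)))²)/(2*((1 + 1/(4*(1 + 2)))²)) - 1*35465 = 5*(-7 - 3*(1 + (¼)/3)²)/(2*((1 + (¼)/3)²)) - 35465 = 5*(-7 - 3*(1 + (¼)*(⅓))²)/(2*((1 + (¼)*(⅓))²)) - 35465 = 5*(-7 - 3*(1 + 1/12)²)/(2*((1 + 1/12)²)) - 35465 = 5*(-7 - 3*(13/12)²)/(2*((13/12)²)) - 35465 = 5*(-7 - 3*169/144)/(2*(169/144)) - 35465 = (5/2)*(144/169)*(-7 - 169/48) - 35465 = (5/2)*(144/169)*(-505/48) - 35465 = -7575/338 - 35465 = -11994745/338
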